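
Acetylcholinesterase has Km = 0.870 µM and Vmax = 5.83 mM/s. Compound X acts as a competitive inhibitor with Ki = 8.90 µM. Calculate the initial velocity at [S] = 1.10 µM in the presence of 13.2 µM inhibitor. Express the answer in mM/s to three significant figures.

α = 1 + [I]/Ki = 1 + 13.2/8.90 = 2.483.
For a competitive inhibitor, Vmax is unchanged and the apparent Km becomes α·Km: Km,app = 2.16 µM, Vmax,app = 5.83 mM/s.
v = Vmax,app·[S]/(Km,app + [S]) = 5.83 × 1.10/(2.16 + 1.10) = 1.97 mM/s.

1.97 mM/s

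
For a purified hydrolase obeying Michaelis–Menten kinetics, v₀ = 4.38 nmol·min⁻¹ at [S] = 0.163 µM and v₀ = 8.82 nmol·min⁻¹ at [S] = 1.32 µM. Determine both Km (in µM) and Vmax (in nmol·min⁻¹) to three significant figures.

In reciprocal form, 1/v = (Km/Vmax)·(1/[S]) + 1/Vmax. The two points give (1/[S], 1/v) = (6.135, 0.2283) and (0.7576, 0.1134).
Slope = (0.2283 − 0.1134)/(6.135 − 0.7576) = 0.02137; intercept = 0.2283 − 0.02137×6.135 = 0.09719.
Vmax = 1/intercept = 10.3 nmol·min⁻¹; Km = slope × Vmax = 0.02137 × 10.3 = 0.220 µM.

Km = 0.220 µM; Vmax = 10.3 nmol·min⁻¹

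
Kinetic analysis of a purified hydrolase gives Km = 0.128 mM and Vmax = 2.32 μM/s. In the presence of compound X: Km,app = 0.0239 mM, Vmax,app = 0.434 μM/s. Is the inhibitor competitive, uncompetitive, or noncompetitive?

Both Km and Vmax decrease by the same factor (~5.35-fold) — characteristic of uncompetitive inhibition.

uncompetitive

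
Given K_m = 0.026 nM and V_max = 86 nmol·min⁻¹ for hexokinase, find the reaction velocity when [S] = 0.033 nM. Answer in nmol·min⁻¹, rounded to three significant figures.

48.1 nmol·min⁻¹

v = Vmax·[S]/(Km + [S]) = 86 × 0.033 / (0.026 + 0.033)
  = 2.838 / 0.05900 = 48.1 nmol·min⁻¹.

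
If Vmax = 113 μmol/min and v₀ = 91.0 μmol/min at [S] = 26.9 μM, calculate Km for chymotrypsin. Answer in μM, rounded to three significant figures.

6.50 μM

From v = Vmax[S]/(Km+[S]), Km = [S](Vmax − v)/v.
Km = 26.9 × (113 − 91.0) / 91.0 = 591.8/91.0 = 6.50 μM.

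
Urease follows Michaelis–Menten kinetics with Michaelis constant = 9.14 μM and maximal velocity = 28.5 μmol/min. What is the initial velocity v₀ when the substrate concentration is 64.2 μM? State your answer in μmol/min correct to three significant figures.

v = Vmax·[S]/(Km + [S]) = 28.5 × 64.2 / (9.14 + 64.2)
  = 1830 / 73.34 = 24.9 μmol/min.

24.9 μmol/min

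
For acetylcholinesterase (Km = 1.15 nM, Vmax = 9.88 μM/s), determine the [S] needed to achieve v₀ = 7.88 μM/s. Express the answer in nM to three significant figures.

4.53 nM

The required fractional saturation is v/Vmax = 7.88/9.88 = 0.7976.
Then [S]/(Km+[S]) = 0.7976 ⇒ [S] = 1.15 × 0.7976/(1 − 0.7976) = 4.53 nM.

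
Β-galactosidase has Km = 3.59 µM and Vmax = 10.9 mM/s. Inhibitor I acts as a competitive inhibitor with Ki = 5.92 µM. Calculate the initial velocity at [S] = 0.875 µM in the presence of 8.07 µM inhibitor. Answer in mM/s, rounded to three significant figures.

1.02 mM/s

With α = 1 + [I]/Ki = 1 + 8.07/5.92 = 2.363, the competitive rate law is v = Vmax[S] / (αKm + [S]).
v = 10.9×0.875 / (2.363×3.59 + 0.875) = 9.538/9.359 = 1.02 mM/s.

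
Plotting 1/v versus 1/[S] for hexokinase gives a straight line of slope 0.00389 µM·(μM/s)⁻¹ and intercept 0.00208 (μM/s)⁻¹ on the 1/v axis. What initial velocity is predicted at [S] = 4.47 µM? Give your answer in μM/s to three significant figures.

The y-intercept is 1/Vmax, so Vmax = 1/0.00208 = 481 μM/s.
The slope is Km/Vmax, so Km = 0.00389 × 481 = 1.87 µM.
Then v = 481 × 4.47/(1.87 + 4.47) = 339 μM/s.

339 μM/s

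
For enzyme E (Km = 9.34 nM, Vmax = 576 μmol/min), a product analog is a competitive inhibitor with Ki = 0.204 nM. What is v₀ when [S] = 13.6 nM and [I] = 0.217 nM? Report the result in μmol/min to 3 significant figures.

With α = 1 + [I]/Ki = 1 + 0.217/0.204 = 2.064, the competitive rate law is v = Vmax[S] / (αKm + [S]).
v = 576×13.6 / (2.064×9.34 + 13.6) = 7834/32.88 = 238 μmol/min.

238 μmol/min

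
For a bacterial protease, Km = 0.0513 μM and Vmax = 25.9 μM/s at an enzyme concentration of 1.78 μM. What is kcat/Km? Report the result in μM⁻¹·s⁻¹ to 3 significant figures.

kcat = Vmax/[E]total = 25.9/1.78 = 14.6 s⁻¹.
kcat/Km = 14.6/0.0513 = 284 μM⁻¹·s⁻¹.

284 μM⁻¹·s⁻¹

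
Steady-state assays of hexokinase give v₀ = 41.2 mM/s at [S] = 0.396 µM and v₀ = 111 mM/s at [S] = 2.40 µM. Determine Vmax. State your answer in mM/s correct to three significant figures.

167 mM/s

From v = Vmax[S]/(Km+[S]), each point gives Vmax = v(Km+[S])/[S].
Equating: 41.2(Km+0.396)/0.396 = 111(Km+2.40)/2.40.
104.0·Km + 41.2 = 46.25·Km + 111, so (104.0 − 46.25)·Km = 111 − 41.2.
Km = 69.80/57.79 = 1.21 µM; then Vmax = 41.2(1.21+0.396)/0.396 = 167 mM/s.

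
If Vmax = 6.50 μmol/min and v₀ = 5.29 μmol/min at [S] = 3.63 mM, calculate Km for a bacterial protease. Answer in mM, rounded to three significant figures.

0.830 mM

v/Vmax = 5.29/6.50 = 0.8138 = [S]/(Km+[S]).
So Km + [S] = [S]/0.8138 = 4.460 mM, giving Km = 4.460 − 3.63 = 0.830 mM.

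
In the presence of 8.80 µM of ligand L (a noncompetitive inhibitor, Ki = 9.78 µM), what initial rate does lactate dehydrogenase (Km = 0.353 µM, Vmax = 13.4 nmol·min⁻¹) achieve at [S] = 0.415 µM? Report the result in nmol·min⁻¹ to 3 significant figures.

α = 1 + [I]/Ki = 1 + 8.80/9.78 = 1.900.
For a noncompetitive inhibitor, Vmax is reduced to Vmax/α while Km is unchanged: Km,app = 0.353 µM, Vmax,app = 7.05 nmol·min⁻¹.
v = Vmax,app·[S]/(Km,app + [S]) = 7.05 × 0.415/(0.353 + 0.415) = 3.81 nmol·min⁻¹.

3.81 nmol·min⁻¹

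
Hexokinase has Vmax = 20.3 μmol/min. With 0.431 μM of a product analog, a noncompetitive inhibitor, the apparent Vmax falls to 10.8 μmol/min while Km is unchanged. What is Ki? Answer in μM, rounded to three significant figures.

Noncompetitive: Vmax,app = Vmax/α with α = 1 + [I]/Ki.
α = Vmax/Vmax,app = 20.3/10.8 = 1.880.
Ki = [I]/(α − 1) = 0.431/0.8796 = 0.490 μM.

0.490 μM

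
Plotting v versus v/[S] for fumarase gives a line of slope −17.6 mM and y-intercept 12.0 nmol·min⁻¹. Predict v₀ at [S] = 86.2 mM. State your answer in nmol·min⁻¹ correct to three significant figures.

9.97 nmol·min⁻¹

In the Eadie–Hofstee form v = Vmax − Km·(v/[S]), the slope is −Km and the intercept is Vmax, so Km = 17.6 mM and Vmax = 12.0 nmol·min⁻¹.
v = 12.0 × 86.2/(17.6 + 86.2) = 9.97 nmol·min⁻¹.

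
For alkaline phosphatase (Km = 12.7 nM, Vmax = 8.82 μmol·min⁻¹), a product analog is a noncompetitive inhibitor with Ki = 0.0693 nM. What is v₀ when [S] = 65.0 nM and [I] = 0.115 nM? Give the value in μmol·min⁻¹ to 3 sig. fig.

2.77 μmol·min⁻¹

α = 1 + [I]/Ki = 1 + 0.115/0.0693 = 2.659.
For a noncompetitive inhibitor, Vmax is reduced to Vmax/α while Km is unchanged: Km,app = 12.7 nM, Vmax,app = 3.32 μmol·min⁻¹.
v = Vmax,app·[S]/(Km,app + [S]) = 3.32 × 65.0/(12.7 + 65.0) = 2.77 μmol·min⁻¹.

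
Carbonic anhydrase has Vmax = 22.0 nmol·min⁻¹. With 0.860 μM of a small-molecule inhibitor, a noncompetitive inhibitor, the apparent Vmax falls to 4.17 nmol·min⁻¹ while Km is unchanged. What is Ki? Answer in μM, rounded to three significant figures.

Noncompetitive: Vmax,app = Vmax/α with α = 1 + [I]/Ki.
α = Vmax/Vmax,app = 22.0/4.17 = 5.276.
Ki = [I]/(α − 1) = 0.860/4.276 = 0.201 μM.

0.201 μM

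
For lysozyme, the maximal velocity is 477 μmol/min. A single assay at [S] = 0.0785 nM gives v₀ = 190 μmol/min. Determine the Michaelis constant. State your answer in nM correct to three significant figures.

v/Vmax = 190/477 = 0.3983 = [S]/(Km+[S]).
So Km + [S] = [S]/0.3983 = 0.1971 nM, giving Km = 0.1971 − 0.0785 = 0.119 nM.

0.119 nM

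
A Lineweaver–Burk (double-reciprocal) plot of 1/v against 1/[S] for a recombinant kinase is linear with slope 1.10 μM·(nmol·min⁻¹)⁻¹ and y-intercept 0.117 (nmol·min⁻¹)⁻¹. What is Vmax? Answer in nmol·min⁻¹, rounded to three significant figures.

The y-intercept of a Lineweaver–Burk plot equals 1/Vmax, so Vmax = 1/0.117 = 8.55 nmol·min⁻¹.

8.55 nmol·min⁻¹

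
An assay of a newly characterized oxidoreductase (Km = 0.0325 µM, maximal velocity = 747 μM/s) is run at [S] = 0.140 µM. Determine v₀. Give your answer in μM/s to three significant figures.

[S]/(Km+[S]) = 0.140/0.1725 = 0.8116, the fractional saturation.
v = 0.8116 × Vmax = 0.8116 × 747 = 606 μM/s.

606 μM/s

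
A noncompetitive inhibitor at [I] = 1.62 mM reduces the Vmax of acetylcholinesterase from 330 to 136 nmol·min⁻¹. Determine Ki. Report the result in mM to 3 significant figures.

Noncompetitive: Vmax,app = Vmax/α with α = 1 + [I]/Ki.
α = Vmax/Vmax,app = 330/136 = 2.426.
Since α = 1 + [I]/Ki, [I]/Ki = 2.426 − 1 = 1.426 and Ki = 1.62/1.426 = 1.14 mM.

1.14 mM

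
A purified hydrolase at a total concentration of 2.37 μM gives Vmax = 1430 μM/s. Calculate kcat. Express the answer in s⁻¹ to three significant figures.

603 s⁻¹

kcat = Vmax/[E]total = 1430 μM/s / 2.37 μM = 603 s⁻¹.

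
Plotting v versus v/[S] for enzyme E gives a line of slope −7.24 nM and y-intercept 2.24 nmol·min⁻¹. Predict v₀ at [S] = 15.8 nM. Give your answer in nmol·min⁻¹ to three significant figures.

1.54 nmol·min⁻¹

In the Eadie–Hofstee form v = Vmax − Km·(v/[S]), the slope is −Km and the intercept is Vmax, so Km = 7.24 nM and Vmax = 2.24 nmol·min⁻¹.
v = 2.24 × 15.8/(7.24 + 15.8) = 1.54 nmol·min⁻¹.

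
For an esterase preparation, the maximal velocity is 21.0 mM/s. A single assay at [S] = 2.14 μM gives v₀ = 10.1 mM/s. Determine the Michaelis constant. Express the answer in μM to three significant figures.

2.31 μM

From v = Vmax[S]/(Km+[S]), Km = [S](Vmax − v)/v.
Km = 2.14 × (21.0 − 10.1) / 10.1 = 23.33/10.1 = 2.31 μM.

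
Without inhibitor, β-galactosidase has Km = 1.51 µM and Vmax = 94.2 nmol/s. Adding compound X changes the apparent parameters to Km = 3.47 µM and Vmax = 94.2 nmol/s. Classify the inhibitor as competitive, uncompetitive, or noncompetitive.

Km increases (1.51 → 3.47 µM) while Vmax is unchanged — the hallmark of competitive inhibition.

competitive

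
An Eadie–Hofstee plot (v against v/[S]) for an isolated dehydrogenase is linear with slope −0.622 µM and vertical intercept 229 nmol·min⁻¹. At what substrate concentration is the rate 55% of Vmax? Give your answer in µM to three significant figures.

0.760 µM

The Eadie–Hofstee slope gives Km = 0.622 µM (slope = −Km).
v/Vmax = [S]/(Km+[S]) = 0.55 ⇒ [S] = Km·0.55/(1−0.55) = 0.622 × 1.222 = 0.760 µM.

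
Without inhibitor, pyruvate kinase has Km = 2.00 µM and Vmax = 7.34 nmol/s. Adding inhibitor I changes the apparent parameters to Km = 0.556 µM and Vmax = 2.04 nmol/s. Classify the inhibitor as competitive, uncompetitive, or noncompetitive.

uncompetitive

Both Km and Vmax decrease by the same factor (~3.60-fold) — characteristic of uncompetitive inhibition.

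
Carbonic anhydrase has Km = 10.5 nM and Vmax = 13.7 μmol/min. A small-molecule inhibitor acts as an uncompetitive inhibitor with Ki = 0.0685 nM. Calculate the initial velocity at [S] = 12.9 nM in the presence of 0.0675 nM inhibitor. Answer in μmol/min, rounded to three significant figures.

α = 1 + [I]/Ki = 1 + 0.0675/0.0685 = 1.985.
For an uncompetitive inhibitor, both parameters are divided by α, giving Vmax/α and Km/α: Km,app = 5.29 nM, Vmax,app = 6.90 μmol/min.
v = Vmax,app·[S]/(Km,app + [S]) = 6.90 × 12.9/(5.29 + 12.9) = 4.89 μmol/min.

4.89 μmol/min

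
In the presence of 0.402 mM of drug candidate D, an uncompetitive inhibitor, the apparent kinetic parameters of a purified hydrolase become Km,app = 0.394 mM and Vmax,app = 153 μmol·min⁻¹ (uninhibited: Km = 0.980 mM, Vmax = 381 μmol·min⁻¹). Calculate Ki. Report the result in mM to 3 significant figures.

0.270 mM

Uncompetitive: Vmax,app = Vmax/α (and Km,app = Km/α) with α = 1 + [I]/Ki.
α = Vmax/Vmax,app = 381/153 = 2.490.
Ki = [I]/(α − 1) = 0.402/1.490 = 0.270 mM.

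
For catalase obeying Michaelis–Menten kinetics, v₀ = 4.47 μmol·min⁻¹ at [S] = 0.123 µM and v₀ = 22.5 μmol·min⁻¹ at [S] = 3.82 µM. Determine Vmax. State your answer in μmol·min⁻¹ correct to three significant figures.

26.0 μmol·min⁻¹

In reciprocal form, 1/v = (Km/Vmax)·(1/[S]) + 1/Vmax. The two points give (1/[S], 1/v) = (8.130, 0.2237) and (0.2618, 0.04444).
Slope = (0.2237 − 0.04444)/(8.130 − 0.2618) = 0.02278; intercept = 0.2237 − 0.02278×8.130 = 0.03848.
Vmax = 1/intercept = 26.0 μmol·min⁻¹; Km = slope × Vmax = 0.02278 × 26.0 = 0.592 µM.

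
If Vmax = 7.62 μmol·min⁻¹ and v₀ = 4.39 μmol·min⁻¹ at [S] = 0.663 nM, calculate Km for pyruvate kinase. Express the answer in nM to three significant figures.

From v = Vmax[S]/(Km+[S]), Km = [S](Vmax − v)/v.
Km = 0.663 × (7.62 − 4.39) / 4.39 = 2.141/4.39 = 0.488 nM.

0.488 nM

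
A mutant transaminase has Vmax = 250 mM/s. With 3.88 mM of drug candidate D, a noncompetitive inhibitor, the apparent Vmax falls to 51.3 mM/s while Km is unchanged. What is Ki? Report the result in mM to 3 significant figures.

1.00 mM

Noncompetitive: Vmax,app = Vmax/α with α = 1 + [I]/Ki.
α = Vmax/Vmax,app = 250/51.3 = 4.873.
Ki = [I]/(α − 1) = 3.88/3.873 = 1.00 mM.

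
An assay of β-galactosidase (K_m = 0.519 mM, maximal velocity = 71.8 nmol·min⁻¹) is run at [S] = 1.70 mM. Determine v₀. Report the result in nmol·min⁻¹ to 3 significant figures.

55.0 nmol·min⁻¹

v = Vmax·[S]/(Km + [S]) = 71.8 × 1.70 / (0.519 + 1.70)
  = 122.1 / 2.219 = 55.0 nmol·min⁻¹.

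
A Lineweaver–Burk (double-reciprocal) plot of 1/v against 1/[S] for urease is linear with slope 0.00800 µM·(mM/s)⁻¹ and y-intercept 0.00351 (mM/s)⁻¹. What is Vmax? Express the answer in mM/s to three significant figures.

The y-intercept of a Lineweaver–Burk plot equals 1/Vmax, so Vmax = 1/0.00351 = 285 mM/s.

285 mM/s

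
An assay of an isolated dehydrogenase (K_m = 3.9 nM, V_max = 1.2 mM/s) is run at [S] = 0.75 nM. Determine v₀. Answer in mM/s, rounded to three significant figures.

v = Vmax·[S]/(Km + [S]) = 1.2 × 0.75 / (3.9 + 0.75)
  = 0.9000 / 4.650 = 0.194 mM/s.

0.194 mM/s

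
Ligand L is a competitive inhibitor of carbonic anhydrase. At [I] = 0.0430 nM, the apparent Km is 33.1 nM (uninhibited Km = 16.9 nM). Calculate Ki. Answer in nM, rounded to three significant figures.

0.0449 nM

Competitive: Km,app = α·Km with α = 1 + [I]/Ki.
α = Km,app/Km = 33.1/16.9 = 1.959.
Since α = 1 + [I]/Ki, [I]/Ki = 1.959 − 1 = 0.9586 and Ki = 0.0430/0.9586 = 0.0449 nM.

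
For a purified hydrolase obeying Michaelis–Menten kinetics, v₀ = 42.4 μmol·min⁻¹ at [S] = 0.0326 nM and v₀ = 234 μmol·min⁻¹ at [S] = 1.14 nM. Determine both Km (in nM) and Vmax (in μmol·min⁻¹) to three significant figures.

In reciprocal form, 1/v = (Km/Vmax)·(1/[S]) + 1/Vmax. The two points give (1/[S], 1/v) = (30.67, 0.02358) and (0.8772, 0.004274).
Slope = (0.02358 − 0.004274)/(30.67 − 0.8772) = 0.0006481; intercept = 0.02358 − 0.0006481×30.67 = 0.003705.
Vmax = 1/intercept = 270 μmol·min⁻¹; Km = slope × Vmax = 0.0006481 × 270 = 0.175 nM.

Km = 0.175 nM; Vmax = 270 μmol·min⁻¹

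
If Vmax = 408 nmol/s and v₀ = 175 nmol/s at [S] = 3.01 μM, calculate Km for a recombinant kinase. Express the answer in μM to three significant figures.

4.01 μM

From v = Vmax[S]/(Km+[S]), Km = [S](Vmax − v)/v.
Km = 3.01 × (408 − 175) / 175 = 701.3/175 = 4.01 μM.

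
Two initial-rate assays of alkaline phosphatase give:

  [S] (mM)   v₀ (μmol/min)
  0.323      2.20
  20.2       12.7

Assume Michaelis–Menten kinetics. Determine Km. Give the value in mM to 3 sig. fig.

1.70 mM

From v = Vmax[S]/(Km+[S]), each point gives Vmax = v(Km+[S])/[S].
Equating: 2.20(Km+0.323)/0.323 = 12.7(Km+20.2)/20.2.
6.811·Km + 2.20 = 0.6287·Km + 12.7, so (6.811 − 0.6287)·Km = 12.7 − 2.20.
Km = 10.50/6.182 = 1.70 mM; then Vmax = 2.20(1.70+0.323)/0.323 = 13.8 μmol/min.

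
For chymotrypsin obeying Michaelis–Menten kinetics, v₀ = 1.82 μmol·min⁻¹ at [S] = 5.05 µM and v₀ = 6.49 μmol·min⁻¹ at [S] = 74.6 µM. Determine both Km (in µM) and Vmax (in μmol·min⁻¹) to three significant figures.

In reciprocal form, 1/v = (Km/Vmax)·(1/[S]) + 1/Vmax. The two points give (1/[S], 1/v) = (0.1980, 0.5495) and (0.01340, 0.1541).
Slope = (0.5495 − 0.1541)/(0.1980 − 0.01340) = 2.142; intercept = 0.5495 − 2.142×0.1980 = 0.1254.
Vmax = 1/intercept = 7.98 μmol·min⁻¹; Km = slope × Vmax = 2.142 × 7.98 = 17.1 µM.

Km = 17.1 µM; Vmax = 7.98 μmol·min⁻¹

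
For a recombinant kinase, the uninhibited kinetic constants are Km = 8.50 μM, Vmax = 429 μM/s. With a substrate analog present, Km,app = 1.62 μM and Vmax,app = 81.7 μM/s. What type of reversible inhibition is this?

Both Km and Vmax decrease by the same factor (~5.25-fold) — characteristic of uncompetitive inhibition.

uncompetitive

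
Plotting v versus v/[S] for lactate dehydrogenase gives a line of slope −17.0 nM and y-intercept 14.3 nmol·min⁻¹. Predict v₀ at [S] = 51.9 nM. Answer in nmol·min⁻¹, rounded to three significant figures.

10.8 nmol·min⁻¹

In the Eadie–Hofstee form v = Vmax − Km·(v/[S]), the slope is −Km and the intercept is Vmax, so Km = 17.0 nM and Vmax = 14.3 nmol·min⁻¹.
v = 14.3 × 51.9/(17.0 + 51.9) = 10.8 nmol·min⁻¹.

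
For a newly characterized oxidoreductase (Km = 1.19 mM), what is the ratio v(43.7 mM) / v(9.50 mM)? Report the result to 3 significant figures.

1.10

The fractional saturations are [S]/(Km+[S]) = 9.50/10.69 = 0.8887 and 43.7/44.89 = 0.9735.
v₂/v₁ is just their ratio: 0.9735/0.8887 = 1.10.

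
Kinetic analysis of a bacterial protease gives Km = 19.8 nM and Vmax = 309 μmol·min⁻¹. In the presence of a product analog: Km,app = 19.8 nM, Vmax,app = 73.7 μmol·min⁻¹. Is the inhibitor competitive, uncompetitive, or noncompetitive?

noncompetitive

Vmax decreases (309 → 73.7 μmol·min⁻¹) while Km is unchanged — pure noncompetitive inhibition.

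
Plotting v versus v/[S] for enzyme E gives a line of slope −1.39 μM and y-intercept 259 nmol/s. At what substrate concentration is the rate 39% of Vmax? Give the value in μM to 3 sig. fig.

The Eadie–Hofstee slope gives Km = 1.39 μM (slope = −Km).
v/Vmax = [S]/(Km+[S]) = 0.39 ⇒ [S] = Km·0.39/(1−0.39) = 1.39 × 0.6393 = 0.889 μM.

0.889 μM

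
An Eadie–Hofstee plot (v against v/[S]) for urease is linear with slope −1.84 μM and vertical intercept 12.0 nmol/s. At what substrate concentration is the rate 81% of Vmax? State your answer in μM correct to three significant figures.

The Eadie–Hofstee slope gives Km = 1.84 μM (slope = −Km).
v/Vmax = [S]/(Km+[S]) = 0.81 ⇒ [S] = Km·0.81/(1−0.81) = 1.84 × 4.263 = 7.84 μM.

7.84 μM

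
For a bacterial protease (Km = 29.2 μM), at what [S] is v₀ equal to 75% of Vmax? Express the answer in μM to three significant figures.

v/Vmax = [S]/(Km+[S]) = 0.75, so [S] = Km·0.75/(1 − 0.75) = 29.2 × 3.000.
[S] = 87.6 μM.

87.6 μM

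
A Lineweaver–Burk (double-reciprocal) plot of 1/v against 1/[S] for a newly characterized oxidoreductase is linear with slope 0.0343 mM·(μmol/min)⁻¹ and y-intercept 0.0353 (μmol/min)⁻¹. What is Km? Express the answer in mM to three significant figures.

y-intercept = 1/Vmax ⇒ Vmax = 28.3 μmol/min; slope = Km/Vmax ⇒ Km = slope × Vmax.
Km = 0.0343 × 28.3 = 0.972 mM.

0.972 mM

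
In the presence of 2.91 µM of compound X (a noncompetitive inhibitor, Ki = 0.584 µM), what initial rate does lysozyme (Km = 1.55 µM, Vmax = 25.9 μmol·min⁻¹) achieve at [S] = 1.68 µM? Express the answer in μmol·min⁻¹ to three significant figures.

2.25 μmol·min⁻¹

α = 1 + [I]/Ki = 1 + 2.91/0.584 = 5.983.
For a noncompetitive inhibitor, Vmax is reduced to Vmax/α while Km is unchanged: Km,app = 1.55 µM, Vmax,app = 4.33 μmol·min⁻¹.
v = Vmax,app·[S]/(Km,app + [S]) = 4.33 × 1.68/(1.55 + 1.68) = 2.25 μmol·min⁻¹.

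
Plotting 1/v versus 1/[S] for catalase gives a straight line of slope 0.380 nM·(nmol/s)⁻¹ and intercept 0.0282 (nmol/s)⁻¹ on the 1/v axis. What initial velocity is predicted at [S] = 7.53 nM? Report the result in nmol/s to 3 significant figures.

12.7 nmol/s

The y-intercept is 1/Vmax, so Vmax = 1/0.0282 = 35.5 nmol/s.
The slope is Km/Vmax, so Km = 0.380 × 35.5 = 13.5 nM.
Then v = 35.5 × 7.53/(13.5 + 7.53) = 12.7 nmol/s.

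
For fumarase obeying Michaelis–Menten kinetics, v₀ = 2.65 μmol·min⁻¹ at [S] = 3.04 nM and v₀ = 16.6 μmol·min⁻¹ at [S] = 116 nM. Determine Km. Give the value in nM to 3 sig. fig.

19.1 nM

In reciprocal form, 1/v = (Km/Vmax)·(1/[S]) + 1/Vmax. The two points give (1/[S], 1/v) = (0.3289, 0.3774) and (0.008621, 0.06024).
Slope = (0.3774 − 0.06024)/(0.3289 − 0.008621) = 0.9900; intercept = 0.3774 − 0.9900×0.3289 = 0.05171.
Vmax = 1/intercept = 19.3 μmol·min⁻¹; Km = slope × Vmax = 0.9900 × 19.3 = 19.1 nM.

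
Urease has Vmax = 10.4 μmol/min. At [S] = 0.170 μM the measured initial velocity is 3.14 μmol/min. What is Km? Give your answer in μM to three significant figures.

From v = Vmax[S]/(Km+[S]), Km = [S](Vmax − v)/v.
Km = 0.170 × (10.4 − 3.14) / 3.14 = 1.234/3.14 = 0.393 μM.

0.393 μM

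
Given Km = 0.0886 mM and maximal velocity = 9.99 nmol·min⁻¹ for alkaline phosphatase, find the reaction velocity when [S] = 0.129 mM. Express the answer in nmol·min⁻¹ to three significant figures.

5.92 nmol·min⁻¹

v = Vmax·[S]/(Km + [S]) = 9.99 × 0.129 / (0.0886 + 0.129)
  = 1.289 / 0.2176 = 5.92 nmol·min⁻¹.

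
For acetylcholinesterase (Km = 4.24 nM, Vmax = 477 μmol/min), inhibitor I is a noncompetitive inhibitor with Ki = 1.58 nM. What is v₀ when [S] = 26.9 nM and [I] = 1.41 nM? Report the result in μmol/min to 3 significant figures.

With α = 1 + [I]/Ki = 1 + 1.41/1.58 = 1.892, the noncompetitive rate law is v = (Vmax/α)·[S] / (Km + [S]).
v = (477/1.892)×26.9 / (4.24 + 26.9) = 6780/31.14 = 218 μmol/min.

218 μmol/min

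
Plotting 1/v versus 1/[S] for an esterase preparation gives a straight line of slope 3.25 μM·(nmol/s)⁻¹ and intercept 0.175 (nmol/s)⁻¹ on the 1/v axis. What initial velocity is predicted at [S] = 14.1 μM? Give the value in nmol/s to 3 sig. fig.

The y-intercept is 1/Vmax, so Vmax = 1/0.175 = 5.71 nmol/s.
The slope is Km/Vmax, so Km = 3.25 × 5.71 = 18.6 μM.
Then v = 5.71 × 14.1/(18.6 + 14.1) = 2.47 nmol/s.

2.47 nmol/s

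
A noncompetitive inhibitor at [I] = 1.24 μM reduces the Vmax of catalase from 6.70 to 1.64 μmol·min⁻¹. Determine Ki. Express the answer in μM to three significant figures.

Noncompetitive: Vmax,app = Vmax/α with α = 1 + [I]/Ki.
α = Vmax/Vmax,app = 6.70/1.64 = 4.085.
Since α = 1 + [I]/Ki, [I]/Ki = 4.085 − 1 = 3.085 and Ki = 1.24/3.085 = 0.402 μM.

0.402 μM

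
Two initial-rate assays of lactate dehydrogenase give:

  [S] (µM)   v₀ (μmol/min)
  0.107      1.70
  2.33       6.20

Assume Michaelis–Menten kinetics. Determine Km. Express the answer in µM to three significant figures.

In reciprocal form, 1/v = (Km/Vmax)·(1/[S]) + 1/Vmax. The two points give (1/[S], 1/v) = (9.346, 0.5882) and (0.4292, 0.1613).
Slope = (0.5882 − 0.1613)/(9.346 − 0.4292) = 0.04788; intercept = 0.5882 − 0.04788×9.346 = 0.1407.
Vmax = 1/intercept = 7.11 μmol/min; Km = slope × Vmax = 0.04788 × 7.11 = 0.340 µM.

0.340 µM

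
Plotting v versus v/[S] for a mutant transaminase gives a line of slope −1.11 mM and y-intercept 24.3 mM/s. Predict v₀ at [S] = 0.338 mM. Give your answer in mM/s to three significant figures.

In the Eadie–Hofstee form v = Vmax − Km·(v/[S]), the slope is −Km and the intercept is Vmax, so Km = 1.11 mM and Vmax = 24.3 mM/s.
v = 24.3 × 0.338/(1.11 + 0.338) = 5.67 mM/s.

5.67 mM/s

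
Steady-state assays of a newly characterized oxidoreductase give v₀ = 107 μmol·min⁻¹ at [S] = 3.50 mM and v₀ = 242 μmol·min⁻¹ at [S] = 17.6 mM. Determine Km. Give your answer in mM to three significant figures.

From v = Vmax[S]/(Km+[S]), each point gives Vmax = v(Km+[S])/[S].
Equating: 107(Km+3.50)/3.50 = 242(Km+17.6)/17.6.
30.57·Km + 107 = 13.75·Km + 242, so (30.57 − 13.75)·Km = 242 − 107.
Km = 135.0/16.82 = 8.03 mM; then Vmax = 107(8.03+3.50)/3.50 = 352 μmol·min⁻¹.

8.03 mM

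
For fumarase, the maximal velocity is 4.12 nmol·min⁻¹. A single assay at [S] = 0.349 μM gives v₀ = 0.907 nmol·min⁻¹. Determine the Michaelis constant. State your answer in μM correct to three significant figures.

1.24 μM

v/Vmax = 0.907/4.12 = 0.2201 = [S]/(Km+[S]).
So Km + [S] = [S]/0.2201 = 1.585 μM, giving Km = 1.585 − 0.349 = 1.24 μM.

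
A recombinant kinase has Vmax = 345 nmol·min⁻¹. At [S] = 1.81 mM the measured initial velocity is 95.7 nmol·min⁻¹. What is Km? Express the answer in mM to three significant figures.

4.72 mM

v/Vmax = 95.7/345 = 0.2774 = [S]/(Km+[S]).
So Km + [S] = [S]/0.2774 = 6.525 mM, giving Km = 6.525 − 1.81 = 4.72 mM.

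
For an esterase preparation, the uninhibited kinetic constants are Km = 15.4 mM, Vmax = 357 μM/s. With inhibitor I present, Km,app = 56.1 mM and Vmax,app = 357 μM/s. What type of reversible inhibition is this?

competitive

Km increases (15.4 → 56.1 mM) while Vmax is unchanged — the hallmark of competitive inhibition.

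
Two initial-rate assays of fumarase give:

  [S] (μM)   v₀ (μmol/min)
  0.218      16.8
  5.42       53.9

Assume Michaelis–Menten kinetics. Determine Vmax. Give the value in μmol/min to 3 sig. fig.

59.4 μmol/min

In reciprocal form, 1/v = (Km/Vmax)·(1/[S]) + 1/Vmax. The two points give (1/[S], 1/v) = (4.587, 0.05952) and (0.1845, 0.01855).
Slope = (0.05952 − 0.01855)/(4.587 − 0.1845) = 0.009306; intercept = 0.05952 − 0.009306×4.587 = 0.01684.
Vmax = 1/intercept = 59.4 μmol/min; Km = slope × Vmax = 0.009306 × 59.4 = 0.553 μM.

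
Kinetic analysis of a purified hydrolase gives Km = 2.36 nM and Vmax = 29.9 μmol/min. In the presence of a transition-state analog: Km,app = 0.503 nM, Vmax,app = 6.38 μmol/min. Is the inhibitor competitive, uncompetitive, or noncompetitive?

uncompetitive

Both Km and Vmax decrease by the same factor (~4.69-fold) — characteristic of uncompetitive inhibition.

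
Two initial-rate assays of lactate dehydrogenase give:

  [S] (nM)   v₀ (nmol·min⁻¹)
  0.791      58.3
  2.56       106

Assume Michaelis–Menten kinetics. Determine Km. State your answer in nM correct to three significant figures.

From v = Vmax[S]/(Km+[S]), each point gives Vmax = v(Km+[S])/[S].
Equating: 58.3(Km+0.791)/0.791 = 106(Km+2.56)/2.56.
73.70·Km + 58.3 = 41.41·Km + 106, so (73.70 − 41.41)·Km = 106 − 58.3.
Km = 47.70/32.30 = 1.48 nM; then Vmax = 58.3(1.48+0.791)/0.791 = 167 nmol·min⁻¹.

1.48 nM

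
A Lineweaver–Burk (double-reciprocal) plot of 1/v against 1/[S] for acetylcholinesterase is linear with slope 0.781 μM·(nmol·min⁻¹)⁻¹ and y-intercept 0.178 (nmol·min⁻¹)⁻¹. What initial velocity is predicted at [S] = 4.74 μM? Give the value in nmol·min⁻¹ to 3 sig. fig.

The y-intercept is 1/Vmax, so Vmax = 1/0.178 = 5.62 nmol·min⁻¹.
The slope is Km/Vmax, so Km = 0.781 × 5.62 = 4.39 μM.
Then v = 5.62 × 4.74/(4.39 + 4.74) = 2.92 nmol·min⁻¹.

2.92 nmol·min⁻¹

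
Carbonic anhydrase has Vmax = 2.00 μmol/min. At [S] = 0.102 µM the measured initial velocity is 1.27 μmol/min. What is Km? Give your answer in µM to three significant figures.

0.0586 µM

v/Vmax = 1.27/2.00 = 0.6350 = [S]/(Km+[S]).
So Km + [S] = [S]/0.6350 = 0.1606 µM, giving Km = 0.1606 − 0.102 = 0.0586 µM.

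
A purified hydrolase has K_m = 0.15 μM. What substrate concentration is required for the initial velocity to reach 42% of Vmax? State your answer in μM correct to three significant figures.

0.109 μM

v/Vmax = [S]/(Km+[S]) = 0.42, so [S] = Km·0.42/(1 − 0.42) = 0.15 × 0.7241.
[S] = 0.109 μM.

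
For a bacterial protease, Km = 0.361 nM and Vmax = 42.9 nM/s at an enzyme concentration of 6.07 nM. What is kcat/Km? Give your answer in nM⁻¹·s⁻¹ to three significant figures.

kcat = Vmax/[E]total = 42.9/6.07 = 7.07 s⁻¹.
kcat/Km = 7.07/0.361 = 19.6 nM⁻¹·s⁻¹.

19.6 nM⁻¹·s⁻¹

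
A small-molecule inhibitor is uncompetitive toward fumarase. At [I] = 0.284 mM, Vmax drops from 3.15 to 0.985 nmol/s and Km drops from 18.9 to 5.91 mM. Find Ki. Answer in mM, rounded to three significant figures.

0.129 mM

Uncompetitive: Vmax,app = Vmax/α (and Km,app = Km/α) with α = 1 + [I]/Ki.
α = Vmax/Vmax,app = 3.15/0.985 = 3.198.
Since α = 1 + [I]/Ki, [I]/Ki = 3.198 − 1 = 2.198 and Ki = 0.284/2.198 = 0.129 mM.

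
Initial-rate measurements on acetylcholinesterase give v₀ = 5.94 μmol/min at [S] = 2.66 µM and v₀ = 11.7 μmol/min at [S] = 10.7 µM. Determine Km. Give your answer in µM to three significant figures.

From v = Vmax[S]/(Km+[S]), each point gives Vmax = v(Km+[S])/[S].
Equating: 5.94(Km+2.66)/2.66 = 11.7(Km+10.7)/10.7.
2.233·Km + 5.94 = 1.093·Km + 11.7, so (2.233 − 1.093)·Km = 11.7 − 5.94.
Km = 5.760/1.140 = 5.05 µM; then Vmax = 5.94(5.05+2.66)/2.66 = 17.2 μmol/min.

5.05 µM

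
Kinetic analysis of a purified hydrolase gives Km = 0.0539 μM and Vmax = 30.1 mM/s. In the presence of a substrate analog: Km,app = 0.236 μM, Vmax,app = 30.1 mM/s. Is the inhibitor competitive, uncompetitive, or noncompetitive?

Km increases (0.0539 → 0.236 μM) while Vmax is unchanged — the hallmark of competitive inhibition.

competitive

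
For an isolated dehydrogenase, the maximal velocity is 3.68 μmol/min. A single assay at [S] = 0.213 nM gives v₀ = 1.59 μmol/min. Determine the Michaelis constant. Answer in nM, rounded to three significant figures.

0.280 nM

v/Vmax = 1.59/3.68 = 0.4321 = [S]/(Km+[S]).
So Km + [S] = [S]/0.4321 = 0.4930 nM, giving Km = 0.4930 − 0.213 = 0.280 nM.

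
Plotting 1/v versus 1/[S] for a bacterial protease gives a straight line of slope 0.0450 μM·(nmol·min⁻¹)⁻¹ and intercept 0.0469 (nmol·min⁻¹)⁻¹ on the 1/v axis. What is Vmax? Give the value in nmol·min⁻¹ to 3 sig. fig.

The y-intercept of a Lineweaver–Burk plot equals 1/Vmax, so Vmax = 1/0.0469 = 21.3 nmol·min⁻¹.

21.3 nmol·min⁻¹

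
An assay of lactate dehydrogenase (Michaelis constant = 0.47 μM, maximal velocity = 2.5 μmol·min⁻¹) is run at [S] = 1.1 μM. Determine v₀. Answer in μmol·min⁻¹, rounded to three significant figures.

1.75 μmol·min⁻¹

v = Vmax·[S]/(Km + [S]) = 2.5 × 1.1 / (0.47 + 1.1)
  = 2.750 / 1.570 = 1.75 μmol·min⁻¹.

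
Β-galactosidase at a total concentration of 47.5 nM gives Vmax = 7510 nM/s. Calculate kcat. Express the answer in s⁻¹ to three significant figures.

kcat = Vmax/[E]total = 7510 nM/s / 47.5 nM = 158 s⁻¹.

158 s⁻¹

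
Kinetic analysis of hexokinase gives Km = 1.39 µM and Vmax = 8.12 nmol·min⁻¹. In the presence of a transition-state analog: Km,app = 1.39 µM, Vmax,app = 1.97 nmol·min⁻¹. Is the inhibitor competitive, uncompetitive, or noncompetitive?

noncompetitive

Vmax decreases (8.12 → 1.97 nmol·min⁻¹) while Km is unchanged — pure noncompetitive inhibition.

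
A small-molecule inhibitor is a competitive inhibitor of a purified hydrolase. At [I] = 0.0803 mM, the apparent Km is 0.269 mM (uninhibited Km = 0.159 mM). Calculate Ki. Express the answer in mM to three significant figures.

0.116 mM

Competitive: Km,app = α·Km with α = 1 + [I]/Ki.
α = Km,app/Km = 0.269/0.159 = 1.692.
Ki = [I]/(α − 1) = 0.0803/0.6918 = 0.116 mM.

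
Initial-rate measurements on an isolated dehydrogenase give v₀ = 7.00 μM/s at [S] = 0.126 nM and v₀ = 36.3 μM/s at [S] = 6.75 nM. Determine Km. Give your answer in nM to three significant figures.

In reciprocal form, 1/v = (Km/Vmax)·(1/[S]) + 1/Vmax. The two points give (1/[S], 1/v) = (7.937, 0.1429) and (0.1481, 0.02755).
Slope = (0.1429 − 0.02755)/(7.937 − 0.1481) = 0.01481; intercept = 0.1429 − 0.01481×7.937 = 0.02535.
Vmax = 1/intercept = 39.4 μM/s; Km = slope × Vmax = 0.01481 × 39.4 = 0.584 nM.

0.584 nM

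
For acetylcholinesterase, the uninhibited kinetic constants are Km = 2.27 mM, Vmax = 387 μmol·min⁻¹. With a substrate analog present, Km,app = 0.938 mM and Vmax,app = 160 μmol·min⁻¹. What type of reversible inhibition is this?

uncompetitive

Both Km and Vmax decrease by the same factor (~2.42-fold) — characteristic of uncompetitive inhibition.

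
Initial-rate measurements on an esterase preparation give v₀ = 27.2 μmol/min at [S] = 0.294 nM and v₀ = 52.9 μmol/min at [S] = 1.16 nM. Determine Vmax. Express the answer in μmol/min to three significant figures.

77.9 μmol/min

In reciprocal form, 1/v = (Km/Vmax)·(1/[S]) + 1/Vmax. The two points give (1/[S], 1/v) = (3.401, 0.03676) and (0.8621, 0.01890).
Slope = (0.03676 − 0.01890)/(3.401 − 0.8621) = 0.007034; intercept = 0.03676 − 0.007034×3.401 = 0.01284.
Vmax = 1/intercept = 77.9 μmol/min; Km = slope × Vmax = 0.007034 × 77.9 = 0.548 nM.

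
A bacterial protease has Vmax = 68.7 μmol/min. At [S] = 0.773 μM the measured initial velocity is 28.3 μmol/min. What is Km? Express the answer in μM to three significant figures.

1.10 μM

From v = Vmax[S]/(Km+[S]), Km = [S](Vmax − v)/v.
Km = 0.773 × (68.7 − 28.3) / 28.3 = 31.23/28.3 = 1.10 μM.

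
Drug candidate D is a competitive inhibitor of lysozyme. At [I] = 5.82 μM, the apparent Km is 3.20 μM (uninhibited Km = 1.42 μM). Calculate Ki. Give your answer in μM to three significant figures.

Competitive: Km,app = α·Km with α = 1 + [I]/Ki.
α = Km,app/Km = 3.20/1.42 = 2.254.
Ki = [I]/(α − 1) = 5.82/1.254 = 4.64 μM.

4.64 μM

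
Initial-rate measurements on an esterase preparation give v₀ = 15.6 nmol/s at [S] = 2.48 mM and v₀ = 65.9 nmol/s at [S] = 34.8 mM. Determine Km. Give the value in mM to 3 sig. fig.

11.4 mM

In reciprocal form, 1/v = (Km/Vmax)·(1/[S]) + 1/Vmax. The two points give (1/[S], 1/v) = (0.4032, 0.06410) and (0.02874, 0.01517).
Slope = (0.06410 − 0.01517)/(0.4032 − 0.02874) = 0.1307; intercept = 0.06410 − 0.1307×0.4032 = 0.01142.
Vmax = 1/intercept = 87.6 nmol/s; Km = slope × Vmax = 0.1307 × 87.6 = 11.4 mM.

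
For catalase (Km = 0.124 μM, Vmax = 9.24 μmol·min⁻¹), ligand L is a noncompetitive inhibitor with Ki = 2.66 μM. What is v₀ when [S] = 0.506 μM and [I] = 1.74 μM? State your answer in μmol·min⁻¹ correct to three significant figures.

With α = 1 + [I]/Ki = 1 + 1.74/2.66 = 1.654, the noncompetitive rate law is v = (Vmax/α)·[S] / (Km + [S]).
v = (9.24/1.654)×0.506 / (0.124 + 0.506) = 2.827/0.6300 = 4.49 μmol·min⁻¹.

4.49 μmol·min⁻¹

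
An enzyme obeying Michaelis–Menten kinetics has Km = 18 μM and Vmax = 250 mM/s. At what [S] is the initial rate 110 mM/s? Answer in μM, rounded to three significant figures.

The required fractional saturation is v/Vmax = 110/250 = 0.4400.
Then [S]/(Km+[S]) = 0.4400 ⇒ [S] = 18 × 0.4400/(1 − 0.4400) = 14.1 μM.

14.1 μM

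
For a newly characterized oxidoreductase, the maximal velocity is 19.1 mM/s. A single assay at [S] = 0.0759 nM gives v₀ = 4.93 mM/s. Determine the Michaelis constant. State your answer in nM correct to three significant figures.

From v = Vmax[S]/(Km+[S]), Km = [S](Vmax − v)/v.
Km = 0.0759 × (19.1 − 4.93) / 4.93 = 1.076/4.93 = 0.218 nM.

0.218 nM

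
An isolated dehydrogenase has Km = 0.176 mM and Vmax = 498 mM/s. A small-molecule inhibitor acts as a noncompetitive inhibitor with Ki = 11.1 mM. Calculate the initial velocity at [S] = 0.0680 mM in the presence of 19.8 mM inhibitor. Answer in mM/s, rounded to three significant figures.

49.9 mM/s

With α = 1 + [I]/Ki = 1 + 19.8/11.1 = 2.784, the noncompetitive rate law is v = (Vmax/α)·[S] / (Km + [S]).
v = (498/2.784)×0.0680 / (0.176 + 0.0680) = 12.16/0.2440 = 49.9 mM/s.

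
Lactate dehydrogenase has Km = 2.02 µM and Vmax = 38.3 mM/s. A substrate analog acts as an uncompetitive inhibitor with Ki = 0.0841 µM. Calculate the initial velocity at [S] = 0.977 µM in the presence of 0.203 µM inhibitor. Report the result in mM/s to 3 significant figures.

6.99 mM/s

α = 1 + [I]/Ki = 1 + 0.203/0.0841 = 3.414.
For an uncompetitive inhibitor, both parameters are divided by α, giving Vmax/α and Km/α: Km,app = 0.592 µM, Vmax,app = 11.2 mM/s.
v = Vmax,app·[S]/(Km,app + [S]) = 11.2 × 0.977/(0.592 + 0.977) = 6.99 mM/s.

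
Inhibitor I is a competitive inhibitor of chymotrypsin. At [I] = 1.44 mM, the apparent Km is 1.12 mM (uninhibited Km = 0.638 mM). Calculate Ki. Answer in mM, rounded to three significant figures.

Competitive: Km,app = α·Km with α = 1 + [I]/Ki.
α = Km,app/Km = 1.12/0.638 = 1.755.
Ki = [I]/(α − 1) = 1.44/0.7555 = 1.91 mM.

1.91 mM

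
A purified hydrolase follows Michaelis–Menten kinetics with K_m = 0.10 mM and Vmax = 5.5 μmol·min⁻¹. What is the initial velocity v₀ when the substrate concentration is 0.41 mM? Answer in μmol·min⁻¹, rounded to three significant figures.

4.42 μmol·min⁻¹

[S]/(Km+[S]) = 0.41/0.5100 = 0.8039, the fractional saturation.
v = 0.8039 × Vmax = 0.8039 × 5.5 = 4.42 μmol·min⁻¹.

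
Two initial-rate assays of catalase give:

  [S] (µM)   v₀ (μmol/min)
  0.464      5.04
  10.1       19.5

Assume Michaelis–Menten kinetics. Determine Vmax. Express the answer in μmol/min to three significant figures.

In reciprocal form, 1/v = (Km/Vmax)·(1/[S]) + 1/Vmax. The two points give (1/[S], 1/v) = (2.155, 0.1984) and (0.09901, 0.05128).
Slope = (0.1984 − 0.05128)/(2.155 − 0.09901) = 0.07156; intercept = 0.1984 − 0.07156×2.155 = 0.04420.
Vmax = 1/intercept = 22.6 μmol/min; Km = slope × Vmax = 0.07156 × 22.6 = 1.62 µM.

22.6 μmol/min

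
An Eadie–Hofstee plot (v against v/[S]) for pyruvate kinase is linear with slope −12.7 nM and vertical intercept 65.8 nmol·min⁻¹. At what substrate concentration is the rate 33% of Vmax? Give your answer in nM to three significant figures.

6.26 nM

The Eadie–Hofstee slope gives Km = 12.7 nM (slope = −Km).
v/Vmax = [S]/(Km+[S]) = 0.33 ⇒ [S] = Km·0.33/(1−0.33) = 12.7 × 0.4925 = 6.26 nM.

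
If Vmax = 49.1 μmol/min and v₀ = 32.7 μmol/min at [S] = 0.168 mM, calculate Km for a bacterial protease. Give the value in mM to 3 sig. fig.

0.0843 mM

v/Vmax = 32.7/49.1 = 0.6660 = [S]/(Km+[S]).
So Km + [S] = [S]/0.6660 = 0.2523 mM, giving Km = 0.2523 − 0.168 = 0.0843 mM.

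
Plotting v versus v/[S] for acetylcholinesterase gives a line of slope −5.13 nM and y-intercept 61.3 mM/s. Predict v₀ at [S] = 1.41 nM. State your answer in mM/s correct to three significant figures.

In the Eadie–Hofstee form v = Vmax − Km·(v/[S]), the slope is −Km and the intercept is Vmax, so Km = 5.13 nM and Vmax = 61.3 mM/s.
v = 61.3 × 1.41/(5.13 + 1.41) = 13.2 mM/s.

13.2 mM/s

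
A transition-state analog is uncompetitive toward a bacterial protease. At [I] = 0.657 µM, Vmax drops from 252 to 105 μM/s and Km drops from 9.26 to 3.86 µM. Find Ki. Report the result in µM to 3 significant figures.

0.469 µM

Uncompetitive: Vmax,app = Vmax/α (and Km,app = Km/α) with α = 1 + [I]/Ki.
α = Vmax/Vmax,app = 252/105 = 2.400.
Ki = [I]/(α − 1) = 0.657/1.400 = 0.469 µM.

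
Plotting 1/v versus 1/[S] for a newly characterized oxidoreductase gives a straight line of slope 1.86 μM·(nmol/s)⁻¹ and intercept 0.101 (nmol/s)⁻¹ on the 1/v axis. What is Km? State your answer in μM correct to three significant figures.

y-intercept = 1/Vmax ⇒ Vmax = 9.90 nmol/s; slope = Km/Vmax ⇒ Km = slope × Vmax.
Km = 1.86 × 9.90 = 18.4 μM.

18.4 μM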